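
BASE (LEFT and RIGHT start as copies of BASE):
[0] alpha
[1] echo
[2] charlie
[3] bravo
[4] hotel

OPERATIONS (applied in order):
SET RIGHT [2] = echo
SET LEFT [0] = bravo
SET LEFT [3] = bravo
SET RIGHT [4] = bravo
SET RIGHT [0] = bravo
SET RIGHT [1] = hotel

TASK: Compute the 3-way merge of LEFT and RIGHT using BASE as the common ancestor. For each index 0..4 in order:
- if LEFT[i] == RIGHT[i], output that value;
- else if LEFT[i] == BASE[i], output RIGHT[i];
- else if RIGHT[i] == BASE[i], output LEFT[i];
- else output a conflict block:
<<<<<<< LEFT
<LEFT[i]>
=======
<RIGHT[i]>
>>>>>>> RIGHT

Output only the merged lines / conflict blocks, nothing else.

Answer: bravo
hotel
echo
bravo
bravo

Derivation:
Final LEFT:  [bravo, echo, charlie, bravo, hotel]
Final RIGHT: [bravo, hotel, echo, bravo, bravo]
i=0: L=bravo R=bravo -> agree -> bravo
i=1: L=echo=BASE, R=hotel -> take RIGHT -> hotel
i=2: L=charlie=BASE, R=echo -> take RIGHT -> echo
i=3: L=bravo R=bravo -> agree -> bravo
i=4: L=hotel=BASE, R=bravo -> take RIGHT -> bravo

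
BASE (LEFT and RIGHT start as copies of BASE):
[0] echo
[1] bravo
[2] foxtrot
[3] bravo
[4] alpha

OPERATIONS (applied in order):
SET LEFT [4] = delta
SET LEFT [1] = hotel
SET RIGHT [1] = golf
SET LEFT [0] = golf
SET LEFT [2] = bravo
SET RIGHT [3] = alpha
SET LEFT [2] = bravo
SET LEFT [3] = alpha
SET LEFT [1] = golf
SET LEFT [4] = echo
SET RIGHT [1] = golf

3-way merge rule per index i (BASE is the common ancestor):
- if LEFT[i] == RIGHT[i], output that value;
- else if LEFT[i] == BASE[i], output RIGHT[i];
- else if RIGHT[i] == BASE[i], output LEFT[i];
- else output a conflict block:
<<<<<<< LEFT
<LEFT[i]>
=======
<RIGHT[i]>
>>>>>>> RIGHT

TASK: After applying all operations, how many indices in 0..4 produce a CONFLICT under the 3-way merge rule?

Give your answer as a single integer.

Answer: 0

Derivation:
Final LEFT:  [golf, golf, bravo, alpha, echo]
Final RIGHT: [echo, golf, foxtrot, alpha, alpha]
i=0: L=golf, R=echo=BASE -> take LEFT -> golf
i=1: L=golf R=golf -> agree -> golf
i=2: L=bravo, R=foxtrot=BASE -> take LEFT -> bravo
i=3: L=alpha R=alpha -> agree -> alpha
i=4: L=echo, R=alpha=BASE -> take LEFT -> echo
Conflict count: 0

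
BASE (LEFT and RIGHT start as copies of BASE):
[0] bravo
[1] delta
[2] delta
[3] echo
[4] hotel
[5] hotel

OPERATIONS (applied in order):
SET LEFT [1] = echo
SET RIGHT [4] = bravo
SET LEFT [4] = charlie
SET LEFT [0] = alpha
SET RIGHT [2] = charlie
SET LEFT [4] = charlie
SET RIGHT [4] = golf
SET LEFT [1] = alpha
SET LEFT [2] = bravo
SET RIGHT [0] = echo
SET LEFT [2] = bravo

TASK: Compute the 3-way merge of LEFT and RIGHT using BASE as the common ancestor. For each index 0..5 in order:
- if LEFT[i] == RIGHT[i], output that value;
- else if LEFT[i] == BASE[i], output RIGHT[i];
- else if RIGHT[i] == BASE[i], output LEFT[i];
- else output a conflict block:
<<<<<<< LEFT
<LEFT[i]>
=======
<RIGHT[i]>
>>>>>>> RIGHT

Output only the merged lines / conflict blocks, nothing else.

Final LEFT:  [alpha, alpha, bravo, echo, charlie, hotel]
Final RIGHT: [echo, delta, charlie, echo, golf, hotel]
i=0: BASE=bravo L=alpha R=echo all differ -> CONFLICT
i=1: L=alpha, R=delta=BASE -> take LEFT -> alpha
i=2: BASE=delta L=bravo R=charlie all differ -> CONFLICT
i=3: L=echo R=echo -> agree -> echo
i=4: BASE=hotel L=charlie R=golf all differ -> CONFLICT
i=5: L=hotel R=hotel -> agree -> hotel

Answer: <<<<<<< LEFT
alpha
=======
echo
>>>>>>> RIGHT
alpha
<<<<<<< LEFT
bravo
=======
charlie
>>>>>>> RIGHT
echo
<<<<<<< LEFT
charlie
=======
golf
>>>>>>> RIGHT
hotel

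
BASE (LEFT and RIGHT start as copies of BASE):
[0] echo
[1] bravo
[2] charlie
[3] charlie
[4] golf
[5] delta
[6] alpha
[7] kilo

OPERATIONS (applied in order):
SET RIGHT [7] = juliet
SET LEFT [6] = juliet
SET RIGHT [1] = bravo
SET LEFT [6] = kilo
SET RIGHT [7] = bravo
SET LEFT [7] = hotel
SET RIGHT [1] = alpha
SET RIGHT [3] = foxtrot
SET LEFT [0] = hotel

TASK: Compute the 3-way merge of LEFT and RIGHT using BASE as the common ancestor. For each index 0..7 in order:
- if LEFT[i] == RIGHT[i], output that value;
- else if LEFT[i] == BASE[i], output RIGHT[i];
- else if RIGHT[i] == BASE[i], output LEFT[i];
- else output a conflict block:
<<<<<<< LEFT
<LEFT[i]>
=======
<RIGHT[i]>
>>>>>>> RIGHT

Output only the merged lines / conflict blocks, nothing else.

Final LEFT:  [hotel, bravo, charlie, charlie, golf, delta, kilo, hotel]
Final RIGHT: [echo, alpha, charlie, foxtrot, golf, delta, alpha, bravo]
i=0: L=hotel, R=echo=BASE -> take LEFT -> hotel
i=1: L=bravo=BASE, R=alpha -> take RIGHT -> alpha
i=2: L=charlie R=charlie -> agree -> charlie
i=3: L=charlie=BASE, R=foxtrot -> take RIGHT -> foxtrot
i=4: L=golf R=golf -> agree -> golf
i=5: L=delta R=delta -> agree -> delta
i=6: L=kilo, R=alpha=BASE -> take LEFT -> kilo
i=7: BASE=kilo L=hotel R=bravo all differ -> CONFLICT

Answer: hotel
alpha
charlie
foxtrot
golf
delta
kilo
<<<<<<< LEFT
hotel
=======
bravo
>>>>>>> RIGHT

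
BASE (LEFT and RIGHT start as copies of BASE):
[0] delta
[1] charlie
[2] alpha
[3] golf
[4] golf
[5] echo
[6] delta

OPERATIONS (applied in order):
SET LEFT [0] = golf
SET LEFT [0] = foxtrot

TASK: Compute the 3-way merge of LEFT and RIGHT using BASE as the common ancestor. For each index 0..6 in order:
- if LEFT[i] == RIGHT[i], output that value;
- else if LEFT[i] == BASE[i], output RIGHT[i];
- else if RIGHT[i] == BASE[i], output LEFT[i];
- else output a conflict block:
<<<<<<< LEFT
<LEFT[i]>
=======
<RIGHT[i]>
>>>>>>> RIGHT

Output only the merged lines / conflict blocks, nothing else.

Final LEFT:  [foxtrot, charlie, alpha, golf, golf, echo, delta]
Final RIGHT: [delta, charlie, alpha, golf, golf, echo, delta]
i=0: L=foxtrot, R=delta=BASE -> take LEFT -> foxtrot
i=1: L=charlie R=charlie -> agree -> charlie
i=2: L=alpha R=alpha -> agree -> alpha
i=3: L=golf R=golf -> agree -> golf
i=4: L=golf R=golf -> agree -> golf
i=5: L=echo R=echo -> agree -> echo
i=6: L=delta R=delta -> agree -> delta

Answer: foxtrot
charlie
alpha
golf
golf
echo
delta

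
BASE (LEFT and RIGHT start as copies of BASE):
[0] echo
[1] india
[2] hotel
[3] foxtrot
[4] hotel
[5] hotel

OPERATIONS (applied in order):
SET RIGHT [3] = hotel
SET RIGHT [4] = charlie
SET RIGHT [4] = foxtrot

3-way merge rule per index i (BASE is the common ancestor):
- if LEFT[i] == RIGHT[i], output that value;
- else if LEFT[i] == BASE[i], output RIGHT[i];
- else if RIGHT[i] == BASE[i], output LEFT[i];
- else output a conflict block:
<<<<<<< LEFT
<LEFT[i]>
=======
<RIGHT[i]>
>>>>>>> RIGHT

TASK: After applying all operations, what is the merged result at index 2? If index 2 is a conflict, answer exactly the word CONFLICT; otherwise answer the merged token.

Final LEFT:  [echo, india, hotel, foxtrot, hotel, hotel]
Final RIGHT: [echo, india, hotel, hotel, foxtrot, hotel]
i=0: L=echo R=echo -> agree -> echo
i=1: L=india R=india -> agree -> india
i=2: L=hotel R=hotel -> agree -> hotel
i=3: L=foxtrot=BASE, R=hotel -> take RIGHT -> hotel
i=4: L=hotel=BASE, R=foxtrot -> take RIGHT -> foxtrot
i=5: L=hotel R=hotel -> agree -> hotel
Index 2 -> hotel

Answer: hotel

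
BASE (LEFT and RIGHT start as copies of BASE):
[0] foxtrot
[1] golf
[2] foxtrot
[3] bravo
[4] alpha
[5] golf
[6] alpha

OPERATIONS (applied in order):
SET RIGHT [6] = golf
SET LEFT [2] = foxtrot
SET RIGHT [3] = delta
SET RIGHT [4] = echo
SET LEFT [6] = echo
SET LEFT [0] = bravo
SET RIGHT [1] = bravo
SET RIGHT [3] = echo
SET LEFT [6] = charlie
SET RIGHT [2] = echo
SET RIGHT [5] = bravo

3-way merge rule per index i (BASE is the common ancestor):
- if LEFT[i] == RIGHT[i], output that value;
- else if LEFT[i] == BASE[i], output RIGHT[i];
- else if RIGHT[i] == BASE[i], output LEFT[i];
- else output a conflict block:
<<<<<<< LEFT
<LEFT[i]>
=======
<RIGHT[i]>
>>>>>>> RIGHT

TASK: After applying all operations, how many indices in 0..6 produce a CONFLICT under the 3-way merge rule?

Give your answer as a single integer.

Answer: 1

Derivation:
Final LEFT:  [bravo, golf, foxtrot, bravo, alpha, golf, charlie]
Final RIGHT: [foxtrot, bravo, echo, echo, echo, bravo, golf]
i=0: L=bravo, R=foxtrot=BASE -> take LEFT -> bravo
i=1: L=golf=BASE, R=bravo -> take RIGHT -> bravo
i=2: L=foxtrot=BASE, R=echo -> take RIGHT -> echo
i=3: L=bravo=BASE, R=echo -> take RIGHT -> echo
i=4: L=alpha=BASE, R=echo -> take RIGHT -> echo
i=5: L=golf=BASE, R=bravo -> take RIGHT -> bravo
i=6: BASE=alpha L=charlie R=golf all differ -> CONFLICT
Conflict count: 1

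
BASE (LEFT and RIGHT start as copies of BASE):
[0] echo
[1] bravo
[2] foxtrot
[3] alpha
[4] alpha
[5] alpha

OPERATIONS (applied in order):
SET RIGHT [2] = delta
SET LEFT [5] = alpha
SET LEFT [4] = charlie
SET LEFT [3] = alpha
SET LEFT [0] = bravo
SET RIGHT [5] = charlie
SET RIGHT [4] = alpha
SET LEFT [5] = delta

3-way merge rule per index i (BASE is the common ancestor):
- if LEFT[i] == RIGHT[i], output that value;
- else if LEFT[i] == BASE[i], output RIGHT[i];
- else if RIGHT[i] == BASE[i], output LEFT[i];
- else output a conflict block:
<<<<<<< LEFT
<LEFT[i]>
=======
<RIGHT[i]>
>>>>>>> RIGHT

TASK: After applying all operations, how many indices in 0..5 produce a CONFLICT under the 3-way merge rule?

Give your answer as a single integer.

Final LEFT:  [bravo, bravo, foxtrot, alpha, charlie, delta]
Final RIGHT: [echo, bravo, delta, alpha, alpha, charlie]
i=0: L=bravo, R=echo=BASE -> take LEFT -> bravo
i=1: L=bravo R=bravo -> agree -> bravo
i=2: L=foxtrot=BASE, R=delta -> take RIGHT -> delta
i=3: L=alpha R=alpha -> agree -> alpha
i=4: L=charlie, R=alpha=BASE -> take LEFT -> charlie
i=5: BASE=alpha L=delta R=charlie all differ -> CONFLICT
Conflict count: 1

Answer: 1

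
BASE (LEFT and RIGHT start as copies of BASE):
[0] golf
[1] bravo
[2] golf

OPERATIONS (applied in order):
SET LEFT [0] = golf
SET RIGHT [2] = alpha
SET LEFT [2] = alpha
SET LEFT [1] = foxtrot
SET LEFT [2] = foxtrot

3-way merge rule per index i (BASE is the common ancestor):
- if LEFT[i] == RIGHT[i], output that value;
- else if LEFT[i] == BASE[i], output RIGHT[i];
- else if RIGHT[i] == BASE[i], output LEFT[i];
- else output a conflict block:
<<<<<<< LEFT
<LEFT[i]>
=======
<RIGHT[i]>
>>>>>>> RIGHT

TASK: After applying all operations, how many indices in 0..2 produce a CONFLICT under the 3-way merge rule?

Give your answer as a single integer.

Final LEFT:  [golf, foxtrot, foxtrot]
Final RIGHT: [golf, bravo, alpha]
i=0: L=golf R=golf -> agree -> golf
i=1: L=foxtrot, R=bravo=BASE -> take LEFT -> foxtrot
i=2: BASE=golf L=foxtrot R=alpha all differ -> CONFLICT
Conflict count: 1

Answer: 1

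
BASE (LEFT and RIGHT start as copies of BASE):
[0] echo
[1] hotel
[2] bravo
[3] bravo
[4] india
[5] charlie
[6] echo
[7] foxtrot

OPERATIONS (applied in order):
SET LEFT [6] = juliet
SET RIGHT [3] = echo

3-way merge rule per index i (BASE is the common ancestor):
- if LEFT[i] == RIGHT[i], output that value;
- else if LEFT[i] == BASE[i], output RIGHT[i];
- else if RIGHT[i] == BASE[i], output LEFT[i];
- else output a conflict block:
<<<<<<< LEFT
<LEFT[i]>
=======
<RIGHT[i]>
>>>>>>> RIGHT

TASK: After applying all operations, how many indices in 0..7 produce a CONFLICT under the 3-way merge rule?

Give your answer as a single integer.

Answer: 0

Derivation:
Final LEFT:  [echo, hotel, bravo, bravo, india, charlie, juliet, foxtrot]
Final RIGHT: [echo, hotel, bravo, echo, india, charlie, echo, foxtrot]
i=0: L=echo R=echo -> agree -> echo
i=1: L=hotel R=hotel -> agree -> hotel
i=2: L=bravo R=bravo -> agree -> bravo
i=3: L=bravo=BASE, R=echo -> take RIGHT -> echo
i=4: L=india R=india -> agree -> india
i=5: L=charlie R=charlie -> agree -> charlie
i=6: L=juliet, R=echo=BASE -> take LEFT -> juliet
i=7: L=foxtrot R=foxtrot -> agree -> foxtrot
Conflict count: 0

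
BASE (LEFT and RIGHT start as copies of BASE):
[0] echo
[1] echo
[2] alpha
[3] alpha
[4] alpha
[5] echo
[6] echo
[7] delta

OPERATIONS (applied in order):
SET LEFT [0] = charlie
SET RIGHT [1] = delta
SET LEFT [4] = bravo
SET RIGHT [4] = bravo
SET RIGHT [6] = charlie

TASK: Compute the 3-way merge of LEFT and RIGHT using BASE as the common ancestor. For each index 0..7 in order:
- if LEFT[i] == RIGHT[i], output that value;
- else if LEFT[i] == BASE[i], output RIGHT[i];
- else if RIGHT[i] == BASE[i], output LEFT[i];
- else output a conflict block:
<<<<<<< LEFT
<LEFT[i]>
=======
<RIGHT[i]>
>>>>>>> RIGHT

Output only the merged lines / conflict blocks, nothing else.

Final LEFT:  [charlie, echo, alpha, alpha, bravo, echo, echo, delta]
Final RIGHT: [echo, delta, alpha, alpha, bravo, echo, charlie, delta]
i=0: L=charlie, R=echo=BASE -> take LEFT -> charlie
i=1: L=echo=BASE, R=delta -> take RIGHT -> delta
i=2: L=alpha R=alpha -> agree -> alpha
i=3: L=alpha R=alpha -> agree -> alpha
i=4: L=bravo R=bravo -> agree -> bravo
i=5: L=echo R=echo -> agree -> echo
i=6: L=echo=BASE, R=charlie -> take RIGHT -> charlie
i=7: L=delta R=delta -> agree -> delta

Answer: charlie
delta
alpha
alpha
bravo
echo
charlie
delta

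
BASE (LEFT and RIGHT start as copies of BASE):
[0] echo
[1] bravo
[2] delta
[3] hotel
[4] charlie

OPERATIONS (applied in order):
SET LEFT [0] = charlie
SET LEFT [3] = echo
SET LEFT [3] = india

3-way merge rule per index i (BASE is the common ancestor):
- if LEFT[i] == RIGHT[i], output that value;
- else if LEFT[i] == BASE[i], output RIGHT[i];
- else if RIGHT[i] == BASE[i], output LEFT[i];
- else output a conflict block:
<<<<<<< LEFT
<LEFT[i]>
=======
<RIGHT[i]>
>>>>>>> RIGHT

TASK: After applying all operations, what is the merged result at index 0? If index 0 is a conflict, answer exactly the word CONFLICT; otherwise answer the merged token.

Final LEFT:  [charlie, bravo, delta, india, charlie]
Final RIGHT: [echo, bravo, delta, hotel, charlie]
i=0: L=charlie, R=echo=BASE -> take LEFT -> charlie
i=1: L=bravo R=bravo -> agree -> bravo
i=2: L=delta R=delta -> agree -> delta
i=3: L=india, R=hotel=BASE -> take LEFT -> india
i=4: L=charlie R=charlie -> agree -> charlie
Index 0 -> charlie

Answer: charlie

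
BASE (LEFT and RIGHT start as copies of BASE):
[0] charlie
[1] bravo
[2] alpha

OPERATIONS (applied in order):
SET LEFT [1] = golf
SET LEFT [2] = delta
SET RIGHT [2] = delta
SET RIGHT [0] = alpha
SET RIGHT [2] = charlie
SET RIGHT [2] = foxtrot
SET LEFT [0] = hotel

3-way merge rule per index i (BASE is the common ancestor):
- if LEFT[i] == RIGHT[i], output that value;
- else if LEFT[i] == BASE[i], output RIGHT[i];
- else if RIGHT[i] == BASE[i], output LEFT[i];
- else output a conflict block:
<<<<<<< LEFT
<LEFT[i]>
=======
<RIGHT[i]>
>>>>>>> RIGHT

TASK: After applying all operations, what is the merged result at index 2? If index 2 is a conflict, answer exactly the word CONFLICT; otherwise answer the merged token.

Final LEFT:  [hotel, golf, delta]
Final RIGHT: [alpha, bravo, foxtrot]
i=0: BASE=charlie L=hotel R=alpha all differ -> CONFLICT
i=1: L=golf, R=bravo=BASE -> take LEFT -> golf
i=2: BASE=alpha L=delta R=foxtrot all differ -> CONFLICT
Index 2 -> CONFLICT

Answer: CONFLICT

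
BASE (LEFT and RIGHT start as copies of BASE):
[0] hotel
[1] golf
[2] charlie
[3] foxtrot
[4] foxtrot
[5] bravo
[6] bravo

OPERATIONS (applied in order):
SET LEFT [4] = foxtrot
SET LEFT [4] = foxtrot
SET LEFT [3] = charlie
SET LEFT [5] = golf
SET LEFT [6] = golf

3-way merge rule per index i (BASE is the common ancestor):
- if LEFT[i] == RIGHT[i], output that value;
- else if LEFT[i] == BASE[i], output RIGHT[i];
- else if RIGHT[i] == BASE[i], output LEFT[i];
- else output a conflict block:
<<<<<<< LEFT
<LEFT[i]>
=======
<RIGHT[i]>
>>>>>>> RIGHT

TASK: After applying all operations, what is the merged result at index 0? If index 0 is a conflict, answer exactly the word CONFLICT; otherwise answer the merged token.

Answer: hotel

Derivation:
Final LEFT:  [hotel, golf, charlie, charlie, foxtrot, golf, golf]
Final RIGHT: [hotel, golf, charlie, foxtrot, foxtrot, bravo, bravo]
i=0: L=hotel R=hotel -> agree -> hotel
i=1: L=golf R=golf -> agree -> golf
i=2: L=charlie R=charlie -> agree -> charlie
i=3: L=charlie, R=foxtrot=BASE -> take LEFT -> charlie
i=4: L=foxtrot R=foxtrot -> agree -> foxtrot
i=5: L=golf, R=bravo=BASE -> take LEFT -> golf
i=6: L=golf, R=bravo=BASE -> take LEFT -> golf
Index 0 -> hotel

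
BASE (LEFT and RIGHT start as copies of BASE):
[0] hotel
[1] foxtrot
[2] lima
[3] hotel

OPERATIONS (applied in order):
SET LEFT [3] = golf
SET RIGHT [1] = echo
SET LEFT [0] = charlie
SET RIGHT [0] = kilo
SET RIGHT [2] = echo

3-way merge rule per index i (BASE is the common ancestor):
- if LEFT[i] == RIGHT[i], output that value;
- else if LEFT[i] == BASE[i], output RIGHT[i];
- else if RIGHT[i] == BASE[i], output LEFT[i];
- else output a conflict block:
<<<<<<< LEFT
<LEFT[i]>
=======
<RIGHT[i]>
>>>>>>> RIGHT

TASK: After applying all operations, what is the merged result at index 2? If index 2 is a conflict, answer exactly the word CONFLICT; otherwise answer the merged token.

Answer: echo

Derivation:
Final LEFT:  [charlie, foxtrot, lima, golf]
Final RIGHT: [kilo, echo, echo, hotel]
i=0: BASE=hotel L=charlie R=kilo all differ -> CONFLICT
i=1: L=foxtrot=BASE, R=echo -> take RIGHT -> echo
i=2: L=lima=BASE, R=echo -> take RIGHT -> echo
i=3: L=golf, R=hotel=BASE -> take LEFT -> golf
Index 2 -> echo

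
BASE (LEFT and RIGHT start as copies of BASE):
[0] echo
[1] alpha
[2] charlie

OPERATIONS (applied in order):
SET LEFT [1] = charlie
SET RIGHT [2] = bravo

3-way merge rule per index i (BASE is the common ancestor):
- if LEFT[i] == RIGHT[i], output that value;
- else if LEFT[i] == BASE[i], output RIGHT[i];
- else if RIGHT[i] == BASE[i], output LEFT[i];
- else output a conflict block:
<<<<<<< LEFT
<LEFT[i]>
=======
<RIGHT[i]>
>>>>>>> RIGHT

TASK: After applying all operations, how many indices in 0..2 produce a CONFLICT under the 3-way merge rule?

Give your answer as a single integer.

Answer: 0

Derivation:
Final LEFT:  [echo, charlie, charlie]
Final RIGHT: [echo, alpha, bravo]
i=0: L=echo R=echo -> agree -> echo
i=1: L=charlie, R=alpha=BASE -> take LEFT -> charlie
i=2: L=charlie=BASE, R=bravo -> take RIGHT -> bravo
Conflict count: 0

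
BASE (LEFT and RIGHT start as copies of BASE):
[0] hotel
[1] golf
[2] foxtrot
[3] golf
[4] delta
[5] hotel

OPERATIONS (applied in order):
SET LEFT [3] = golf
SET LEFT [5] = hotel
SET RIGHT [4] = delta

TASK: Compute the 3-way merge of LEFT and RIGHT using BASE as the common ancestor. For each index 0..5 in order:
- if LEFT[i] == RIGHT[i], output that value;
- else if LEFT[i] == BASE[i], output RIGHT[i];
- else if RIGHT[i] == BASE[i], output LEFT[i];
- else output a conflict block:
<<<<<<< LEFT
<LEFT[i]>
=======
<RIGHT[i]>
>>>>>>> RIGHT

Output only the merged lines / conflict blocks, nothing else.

Final LEFT:  [hotel, golf, foxtrot, golf, delta, hotel]
Final RIGHT: [hotel, golf, foxtrot, golf, delta, hotel]
i=0: L=hotel R=hotel -> agree -> hotel
i=1: L=golf R=golf -> agree -> golf
i=2: L=foxtrot R=foxtrot -> agree -> foxtrot
i=3: L=golf R=golf -> agree -> golf
i=4: L=delta R=delta -> agree -> delta
i=5: L=hotel R=hotel -> agree -> hotel

Answer: hotel
golf
foxtrot
golf
delta
hotel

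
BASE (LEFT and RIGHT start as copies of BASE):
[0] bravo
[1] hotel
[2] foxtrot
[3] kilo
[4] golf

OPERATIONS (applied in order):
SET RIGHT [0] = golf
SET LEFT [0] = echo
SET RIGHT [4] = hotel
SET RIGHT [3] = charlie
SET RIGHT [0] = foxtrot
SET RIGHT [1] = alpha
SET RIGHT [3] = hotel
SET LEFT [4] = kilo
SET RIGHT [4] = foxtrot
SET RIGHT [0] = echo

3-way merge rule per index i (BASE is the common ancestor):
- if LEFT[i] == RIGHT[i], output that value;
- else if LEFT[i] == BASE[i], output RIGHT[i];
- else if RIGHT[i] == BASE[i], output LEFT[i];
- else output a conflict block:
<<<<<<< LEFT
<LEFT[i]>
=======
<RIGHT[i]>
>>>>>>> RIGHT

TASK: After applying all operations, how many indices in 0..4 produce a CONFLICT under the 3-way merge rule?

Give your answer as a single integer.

Answer: 1

Derivation:
Final LEFT:  [echo, hotel, foxtrot, kilo, kilo]
Final RIGHT: [echo, alpha, foxtrot, hotel, foxtrot]
i=0: L=echo R=echo -> agree -> echo
i=1: L=hotel=BASE, R=alpha -> take RIGHT -> alpha
i=2: L=foxtrot R=foxtrot -> agree -> foxtrot
i=3: L=kilo=BASE, R=hotel -> take RIGHT -> hotel
i=4: BASE=golf L=kilo R=foxtrot all differ -> CONFLICT
Conflict count: 1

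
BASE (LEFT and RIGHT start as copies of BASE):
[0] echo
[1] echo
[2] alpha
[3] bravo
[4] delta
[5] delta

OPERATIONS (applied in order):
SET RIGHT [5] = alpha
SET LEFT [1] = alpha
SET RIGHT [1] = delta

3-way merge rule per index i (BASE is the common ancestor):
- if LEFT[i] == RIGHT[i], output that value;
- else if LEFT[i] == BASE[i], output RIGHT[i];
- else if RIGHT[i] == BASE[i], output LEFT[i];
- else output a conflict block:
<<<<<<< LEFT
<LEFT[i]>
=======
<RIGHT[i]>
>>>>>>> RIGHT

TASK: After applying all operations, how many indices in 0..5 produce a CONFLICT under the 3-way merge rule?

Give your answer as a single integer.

Answer: 1

Derivation:
Final LEFT:  [echo, alpha, alpha, bravo, delta, delta]
Final RIGHT: [echo, delta, alpha, bravo, delta, alpha]
i=0: L=echo R=echo -> agree -> echo
i=1: BASE=echo L=alpha R=delta all differ -> CONFLICT
i=2: L=alpha R=alpha -> agree -> alpha
i=3: L=bravo R=bravo -> agree -> bravo
i=4: L=delta R=delta -> agree -> delta
i=5: L=delta=BASE, R=alpha -> take RIGHT -> alpha
Conflict count: 1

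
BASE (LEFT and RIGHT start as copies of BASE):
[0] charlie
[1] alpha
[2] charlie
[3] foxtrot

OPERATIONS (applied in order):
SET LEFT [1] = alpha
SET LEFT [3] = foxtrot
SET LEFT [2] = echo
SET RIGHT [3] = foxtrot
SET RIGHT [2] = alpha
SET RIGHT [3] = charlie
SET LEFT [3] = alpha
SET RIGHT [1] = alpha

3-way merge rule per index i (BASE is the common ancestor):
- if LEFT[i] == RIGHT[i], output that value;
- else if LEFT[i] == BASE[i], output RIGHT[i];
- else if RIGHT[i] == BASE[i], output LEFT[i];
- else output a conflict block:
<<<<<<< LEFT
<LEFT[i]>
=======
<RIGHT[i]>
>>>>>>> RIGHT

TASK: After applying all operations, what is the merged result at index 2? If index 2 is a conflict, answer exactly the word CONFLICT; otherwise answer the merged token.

Final LEFT:  [charlie, alpha, echo, alpha]
Final RIGHT: [charlie, alpha, alpha, charlie]
i=0: L=charlie R=charlie -> agree -> charlie
i=1: L=alpha R=alpha -> agree -> alpha
i=2: BASE=charlie L=echo R=alpha all differ -> CONFLICT
i=3: BASE=foxtrot L=alpha R=charlie all differ -> CONFLICT
Index 2 -> CONFLICT

Answer: CONFLICT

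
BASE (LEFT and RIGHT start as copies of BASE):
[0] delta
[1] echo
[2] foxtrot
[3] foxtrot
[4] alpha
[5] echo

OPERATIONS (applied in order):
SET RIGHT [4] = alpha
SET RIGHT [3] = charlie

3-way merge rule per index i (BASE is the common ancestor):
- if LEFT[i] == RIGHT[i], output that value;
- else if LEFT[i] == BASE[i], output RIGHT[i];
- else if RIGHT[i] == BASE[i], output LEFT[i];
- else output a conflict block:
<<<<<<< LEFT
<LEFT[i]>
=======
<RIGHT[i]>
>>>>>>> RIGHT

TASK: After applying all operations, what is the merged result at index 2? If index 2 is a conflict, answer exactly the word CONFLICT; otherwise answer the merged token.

Final LEFT:  [delta, echo, foxtrot, foxtrot, alpha, echo]
Final RIGHT: [delta, echo, foxtrot, charlie, alpha, echo]
i=0: L=delta R=delta -> agree -> delta
i=1: L=echo R=echo -> agree -> echo
i=2: L=foxtrot R=foxtrot -> agree -> foxtrot
i=3: L=foxtrot=BASE, R=charlie -> take RIGHT -> charlie
i=4: L=alpha R=alpha -> agree -> alpha
i=5: L=echo R=echo -> agree -> echo
Index 2 -> foxtrot

Answer: foxtrot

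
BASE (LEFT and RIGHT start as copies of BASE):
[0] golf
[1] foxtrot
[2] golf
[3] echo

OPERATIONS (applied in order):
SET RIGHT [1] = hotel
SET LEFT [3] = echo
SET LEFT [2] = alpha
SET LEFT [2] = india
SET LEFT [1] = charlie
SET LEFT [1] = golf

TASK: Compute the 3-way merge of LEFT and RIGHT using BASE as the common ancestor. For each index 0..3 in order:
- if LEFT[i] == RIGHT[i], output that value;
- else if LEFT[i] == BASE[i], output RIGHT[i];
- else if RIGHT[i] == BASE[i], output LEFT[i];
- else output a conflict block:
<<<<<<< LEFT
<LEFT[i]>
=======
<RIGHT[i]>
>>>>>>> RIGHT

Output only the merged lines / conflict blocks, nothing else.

Final LEFT:  [golf, golf, india, echo]
Final RIGHT: [golf, hotel, golf, echo]
i=0: L=golf R=golf -> agree -> golf
i=1: BASE=foxtrot L=golf R=hotel all differ -> CONFLICT
i=2: L=india, R=golf=BASE -> take LEFT -> india
i=3: L=echo R=echo -> agree -> echo

Answer: golf
<<<<<<< LEFT
golf
=======
hotel
>>>>>>> RIGHT
india
echo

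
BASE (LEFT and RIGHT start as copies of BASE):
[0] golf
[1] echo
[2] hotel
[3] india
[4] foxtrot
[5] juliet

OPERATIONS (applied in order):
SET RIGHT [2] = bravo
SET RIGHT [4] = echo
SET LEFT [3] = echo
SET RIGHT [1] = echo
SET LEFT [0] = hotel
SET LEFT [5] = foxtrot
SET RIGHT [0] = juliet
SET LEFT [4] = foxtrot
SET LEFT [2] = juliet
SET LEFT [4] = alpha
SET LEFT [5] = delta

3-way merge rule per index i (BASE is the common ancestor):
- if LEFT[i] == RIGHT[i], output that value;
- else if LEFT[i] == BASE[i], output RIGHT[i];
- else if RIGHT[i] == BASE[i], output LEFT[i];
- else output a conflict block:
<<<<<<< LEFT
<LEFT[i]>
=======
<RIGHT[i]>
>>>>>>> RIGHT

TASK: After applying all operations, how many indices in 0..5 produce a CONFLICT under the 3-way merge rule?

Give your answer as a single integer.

Final LEFT:  [hotel, echo, juliet, echo, alpha, delta]
Final RIGHT: [juliet, echo, bravo, india, echo, juliet]
i=0: BASE=golf L=hotel R=juliet all differ -> CONFLICT
i=1: L=echo R=echo -> agree -> echo
i=2: BASE=hotel L=juliet R=bravo all differ -> CONFLICT
i=3: L=echo, R=india=BASE -> take LEFT -> echo
i=4: BASE=foxtrot L=alpha R=echo all differ -> CONFLICT
i=5: L=delta, R=juliet=BASE -> take LEFT -> delta
Conflict count: 3

Answer: 3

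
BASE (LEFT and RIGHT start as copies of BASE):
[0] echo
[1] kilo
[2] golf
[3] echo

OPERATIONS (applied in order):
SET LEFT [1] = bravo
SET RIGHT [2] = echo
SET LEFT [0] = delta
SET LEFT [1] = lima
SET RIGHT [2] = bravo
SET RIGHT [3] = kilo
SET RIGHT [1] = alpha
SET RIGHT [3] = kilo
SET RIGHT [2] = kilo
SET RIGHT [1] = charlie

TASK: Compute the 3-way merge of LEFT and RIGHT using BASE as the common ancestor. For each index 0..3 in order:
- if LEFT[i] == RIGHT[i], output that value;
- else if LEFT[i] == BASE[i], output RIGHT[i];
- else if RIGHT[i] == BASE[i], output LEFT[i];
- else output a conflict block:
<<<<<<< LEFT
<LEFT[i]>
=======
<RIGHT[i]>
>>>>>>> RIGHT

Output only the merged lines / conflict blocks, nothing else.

Answer: delta
<<<<<<< LEFT
lima
=======
charlie
>>>>>>> RIGHT
kilo
kilo

Derivation:
Final LEFT:  [delta, lima, golf, echo]
Final RIGHT: [echo, charlie, kilo, kilo]
i=0: L=delta, R=echo=BASE -> take LEFT -> delta
i=1: BASE=kilo L=lima R=charlie all differ -> CONFLICT
i=2: L=golf=BASE, R=kilo -> take RIGHT -> kilo
i=3: L=echo=BASE, R=kilo -> take RIGHT -> kilo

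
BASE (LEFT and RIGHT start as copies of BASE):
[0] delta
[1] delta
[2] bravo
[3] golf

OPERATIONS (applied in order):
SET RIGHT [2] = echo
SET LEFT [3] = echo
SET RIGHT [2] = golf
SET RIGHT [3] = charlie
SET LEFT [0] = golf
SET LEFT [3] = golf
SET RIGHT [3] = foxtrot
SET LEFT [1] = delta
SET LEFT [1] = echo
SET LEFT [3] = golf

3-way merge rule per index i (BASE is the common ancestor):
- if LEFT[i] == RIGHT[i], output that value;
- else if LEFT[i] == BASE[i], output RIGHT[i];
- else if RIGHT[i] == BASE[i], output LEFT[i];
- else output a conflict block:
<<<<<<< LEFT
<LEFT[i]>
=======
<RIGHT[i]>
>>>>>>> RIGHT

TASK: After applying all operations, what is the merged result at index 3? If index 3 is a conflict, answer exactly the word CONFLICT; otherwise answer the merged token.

Answer: foxtrot

Derivation:
Final LEFT:  [golf, echo, bravo, golf]
Final RIGHT: [delta, delta, golf, foxtrot]
i=0: L=golf, R=delta=BASE -> take LEFT -> golf
i=1: L=echo, R=delta=BASE -> take LEFT -> echo
i=2: L=bravo=BASE, R=golf -> take RIGHT -> golf
i=3: L=golf=BASE, R=foxtrot -> take RIGHT -> foxtrot
Index 3 -> foxtrot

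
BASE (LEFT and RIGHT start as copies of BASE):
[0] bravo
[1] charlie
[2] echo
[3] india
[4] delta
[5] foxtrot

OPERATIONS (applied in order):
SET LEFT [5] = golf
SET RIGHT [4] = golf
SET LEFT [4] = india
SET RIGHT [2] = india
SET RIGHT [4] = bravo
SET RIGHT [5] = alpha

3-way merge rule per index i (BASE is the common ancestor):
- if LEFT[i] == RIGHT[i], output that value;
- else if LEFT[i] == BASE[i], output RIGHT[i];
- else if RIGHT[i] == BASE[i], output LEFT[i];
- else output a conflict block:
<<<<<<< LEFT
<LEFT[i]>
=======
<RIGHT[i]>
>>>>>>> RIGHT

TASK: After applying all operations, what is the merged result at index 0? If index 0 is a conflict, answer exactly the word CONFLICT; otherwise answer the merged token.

Answer: bravo

Derivation:
Final LEFT:  [bravo, charlie, echo, india, india, golf]
Final RIGHT: [bravo, charlie, india, india, bravo, alpha]
i=0: L=bravo R=bravo -> agree -> bravo
i=1: L=charlie R=charlie -> agree -> charlie
i=2: L=echo=BASE, R=india -> take RIGHT -> india
i=3: L=india R=india -> agree -> india
i=4: BASE=delta L=india R=bravo all differ -> CONFLICT
i=5: BASE=foxtrot L=golf R=alpha all differ -> CONFLICT
Index 0 -> bravo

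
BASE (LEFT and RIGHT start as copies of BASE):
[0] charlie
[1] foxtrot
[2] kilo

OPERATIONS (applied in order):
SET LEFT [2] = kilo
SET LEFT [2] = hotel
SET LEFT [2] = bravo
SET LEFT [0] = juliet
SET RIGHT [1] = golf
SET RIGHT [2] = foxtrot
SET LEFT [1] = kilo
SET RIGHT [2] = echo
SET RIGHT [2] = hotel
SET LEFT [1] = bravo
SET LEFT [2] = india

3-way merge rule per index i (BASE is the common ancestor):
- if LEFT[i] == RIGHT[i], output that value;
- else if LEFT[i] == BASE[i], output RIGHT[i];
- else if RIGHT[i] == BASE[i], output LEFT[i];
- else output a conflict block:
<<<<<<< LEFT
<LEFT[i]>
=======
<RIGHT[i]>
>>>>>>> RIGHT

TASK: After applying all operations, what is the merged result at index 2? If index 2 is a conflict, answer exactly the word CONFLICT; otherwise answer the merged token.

Answer: CONFLICT

Derivation:
Final LEFT:  [juliet, bravo, india]
Final RIGHT: [charlie, golf, hotel]
i=0: L=juliet, R=charlie=BASE -> take LEFT -> juliet
i=1: BASE=foxtrot L=bravo R=golf all differ -> CONFLICT
i=2: BASE=kilo L=india R=hotel all differ -> CONFLICT
Index 2 -> CONFLICT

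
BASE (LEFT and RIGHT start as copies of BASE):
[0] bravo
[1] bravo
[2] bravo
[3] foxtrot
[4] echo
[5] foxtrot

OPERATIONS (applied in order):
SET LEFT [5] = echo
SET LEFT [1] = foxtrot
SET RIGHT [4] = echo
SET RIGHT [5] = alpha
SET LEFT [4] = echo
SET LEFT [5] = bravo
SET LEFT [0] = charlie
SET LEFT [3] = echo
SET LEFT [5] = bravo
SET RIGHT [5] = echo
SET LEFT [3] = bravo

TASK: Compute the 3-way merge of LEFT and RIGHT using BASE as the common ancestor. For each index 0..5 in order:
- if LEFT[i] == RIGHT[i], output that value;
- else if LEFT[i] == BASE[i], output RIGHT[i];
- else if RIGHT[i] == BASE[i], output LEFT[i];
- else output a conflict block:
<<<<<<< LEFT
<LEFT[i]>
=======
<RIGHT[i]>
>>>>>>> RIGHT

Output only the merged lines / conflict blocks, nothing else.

Final LEFT:  [charlie, foxtrot, bravo, bravo, echo, bravo]
Final RIGHT: [bravo, bravo, bravo, foxtrot, echo, echo]
i=0: L=charlie, R=bravo=BASE -> take LEFT -> charlie
i=1: L=foxtrot, R=bravo=BASE -> take LEFT -> foxtrot
i=2: L=bravo R=bravo -> agree -> bravo
i=3: L=bravo, R=foxtrot=BASE -> take LEFT -> bravo
i=4: L=echo R=echo -> agree -> echo
i=5: BASE=foxtrot L=bravo R=echo all differ -> CONFLICT

Answer: charlie
foxtrot
bravo
bravo
echo
<<<<<<< LEFT
bravo
=======
echo
>>>>>>> RIGHT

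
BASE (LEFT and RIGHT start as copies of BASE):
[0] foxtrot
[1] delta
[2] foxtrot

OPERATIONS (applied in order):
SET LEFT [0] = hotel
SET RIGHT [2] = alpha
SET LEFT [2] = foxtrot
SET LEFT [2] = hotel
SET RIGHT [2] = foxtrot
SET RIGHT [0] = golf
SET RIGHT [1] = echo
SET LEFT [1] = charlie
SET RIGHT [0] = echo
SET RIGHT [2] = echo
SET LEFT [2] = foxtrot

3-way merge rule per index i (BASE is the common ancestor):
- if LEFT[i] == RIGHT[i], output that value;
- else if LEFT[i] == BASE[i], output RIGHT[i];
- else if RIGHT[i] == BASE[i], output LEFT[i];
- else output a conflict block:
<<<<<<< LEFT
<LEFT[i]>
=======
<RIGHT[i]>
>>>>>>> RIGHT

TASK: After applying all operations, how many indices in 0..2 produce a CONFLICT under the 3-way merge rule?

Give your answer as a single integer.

Answer: 2

Derivation:
Final LEFT:  [hotel, charlie, foxtrot]
Final RIGHT: [echo, echo, echo]
i=0: BASE=foxtrot L=hotel R=echo all differ -> CONFLICT
i=1: BASE=delta L=charlie R=echo all differ -> CONFLICT
i=2: L=foxtrot=BASE, R=echo -> take RIGHT -> echo
Conflict count: 2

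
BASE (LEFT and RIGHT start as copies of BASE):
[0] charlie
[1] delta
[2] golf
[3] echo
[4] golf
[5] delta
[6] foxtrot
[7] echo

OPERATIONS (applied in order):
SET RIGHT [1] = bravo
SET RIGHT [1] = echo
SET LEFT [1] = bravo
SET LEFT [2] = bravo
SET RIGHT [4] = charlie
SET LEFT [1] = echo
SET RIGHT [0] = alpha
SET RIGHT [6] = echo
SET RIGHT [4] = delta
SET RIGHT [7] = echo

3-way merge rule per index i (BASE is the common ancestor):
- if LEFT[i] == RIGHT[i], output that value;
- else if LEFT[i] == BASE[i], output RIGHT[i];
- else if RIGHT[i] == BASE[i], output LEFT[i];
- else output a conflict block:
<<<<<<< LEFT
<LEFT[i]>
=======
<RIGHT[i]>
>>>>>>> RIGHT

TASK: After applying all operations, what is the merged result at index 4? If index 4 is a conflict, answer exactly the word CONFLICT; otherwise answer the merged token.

Answer: delta

Derivation:
Final LEFT:  [charlie, echo, bravo, echo, golf, delta, foxtrot, echo]
Final RIGHT: [alpha, echo, golf, echo, delta, delta, echo, echo]
i=0: L=charlie=BASE, R=alpha -> take RIGHT -> alpha
i=1: L=echo R=echo -> agree -> echo
i=2: L=bravo, R=golf=BASE -> take LEFT -> bravo
i=3: L=echo R=echo -> agree -> echo
i=4: L=golf=BASE, R=delta -> take RIGHT -> delta
i=5: L=delta R=delta -> agree -> delta
i=6: L=foxtrot=BASE, R=echo -> take RIGHT -> echo
i=7: L=echo R=echo -> agree -> echo
Index 4 -> delta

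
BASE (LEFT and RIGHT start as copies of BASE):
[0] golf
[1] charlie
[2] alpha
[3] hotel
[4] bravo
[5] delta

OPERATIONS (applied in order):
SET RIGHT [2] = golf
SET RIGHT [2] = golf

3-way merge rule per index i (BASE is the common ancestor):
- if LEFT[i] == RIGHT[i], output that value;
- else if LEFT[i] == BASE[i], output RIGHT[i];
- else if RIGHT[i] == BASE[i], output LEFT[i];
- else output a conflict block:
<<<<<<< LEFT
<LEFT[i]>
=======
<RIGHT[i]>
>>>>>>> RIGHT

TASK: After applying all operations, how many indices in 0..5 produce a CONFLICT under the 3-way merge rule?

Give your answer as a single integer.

Answer: 0

Derivation:
Final LEFT:  [golf, charlie, alpha, hotel, bravo, delta]
Final RIGHT: [golf, charlie, golf, hotel, bravo, delta]
i=0: L=golf R=golf -> agree -> golf
i=1: L=charlie R=charlie -> agree -> charlie
i=2: L=alpha=BASE, R=golf -> take RIGHT -> golf
i=3: L=hotel R=hotel -> agree -> hotel
i=4: L=bravo R=bravo -> agree -> bravo
i=5: L=delta R=delta -> agree -> delta
Conflict count: 0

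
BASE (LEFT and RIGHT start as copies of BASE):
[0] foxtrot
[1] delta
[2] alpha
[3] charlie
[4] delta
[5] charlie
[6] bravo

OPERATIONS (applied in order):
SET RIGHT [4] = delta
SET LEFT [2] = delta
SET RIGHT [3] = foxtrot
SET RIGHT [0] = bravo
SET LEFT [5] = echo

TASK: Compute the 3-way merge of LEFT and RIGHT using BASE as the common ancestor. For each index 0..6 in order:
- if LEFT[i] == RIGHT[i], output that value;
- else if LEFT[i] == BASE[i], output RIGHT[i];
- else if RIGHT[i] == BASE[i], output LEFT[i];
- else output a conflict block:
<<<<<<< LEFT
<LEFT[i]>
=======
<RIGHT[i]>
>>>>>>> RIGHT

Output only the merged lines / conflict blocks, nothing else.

Final LEFT:  [foxtrot, delta, delta, charlie, delta, echo, bravo]
Final RIGHT: [bravo, delta, alpha, foxtrot, delta, charlie, bravo]
i=0: L=foxtrot=BASE, R=bravo -> take RIGHT -> bravo
i=1: L=delta R=delta -> agree -> delta
i=2: L=delta, R=alpha=BASE -> take LEFT -> delta
i=3: L=charlie=BASE, R=foxtrot -> take RIGHT -> foxtrot
i=4: L=delta R=delta -> agree -> delta
i=5: L=echo, R=charlie=BASE -> take LEFT -> echo
i=6: L=bravo R=bravo -> agree -> bravo

Answer: bravo
delta
delta
foxtrot
delta
echo
bravo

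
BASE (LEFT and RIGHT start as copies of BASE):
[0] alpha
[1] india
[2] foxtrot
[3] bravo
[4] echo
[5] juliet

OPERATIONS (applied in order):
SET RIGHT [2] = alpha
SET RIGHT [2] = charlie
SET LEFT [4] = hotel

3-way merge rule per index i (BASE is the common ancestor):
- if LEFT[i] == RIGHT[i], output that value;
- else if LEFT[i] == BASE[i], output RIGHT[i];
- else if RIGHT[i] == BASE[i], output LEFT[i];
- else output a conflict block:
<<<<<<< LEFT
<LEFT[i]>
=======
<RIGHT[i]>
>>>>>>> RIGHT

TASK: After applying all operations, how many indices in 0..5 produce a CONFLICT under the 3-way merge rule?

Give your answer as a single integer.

Answer: 0

Derivation:
Final LEFT:  [alpha, india, foxtrot, bravo, hotel, juliet]
Final RIGHT: [alpha, india, charlie, bravo, echo, juliet]
i=0: L=alpha R=alpha -> agree -> alpha
i=1: L=india R=india -> agree -> india
i=2: L=foxtrot=BASE, R=charlie -> take RIGHT -> charlie
i=3: L=bravo R=bravo -> agree -> bravo
i=4: L=hotel, R=echo=BASE -> take LEFT -> hotel
i=5: L=juliet R=juliet -> agree -> juliet
Conflict count: 0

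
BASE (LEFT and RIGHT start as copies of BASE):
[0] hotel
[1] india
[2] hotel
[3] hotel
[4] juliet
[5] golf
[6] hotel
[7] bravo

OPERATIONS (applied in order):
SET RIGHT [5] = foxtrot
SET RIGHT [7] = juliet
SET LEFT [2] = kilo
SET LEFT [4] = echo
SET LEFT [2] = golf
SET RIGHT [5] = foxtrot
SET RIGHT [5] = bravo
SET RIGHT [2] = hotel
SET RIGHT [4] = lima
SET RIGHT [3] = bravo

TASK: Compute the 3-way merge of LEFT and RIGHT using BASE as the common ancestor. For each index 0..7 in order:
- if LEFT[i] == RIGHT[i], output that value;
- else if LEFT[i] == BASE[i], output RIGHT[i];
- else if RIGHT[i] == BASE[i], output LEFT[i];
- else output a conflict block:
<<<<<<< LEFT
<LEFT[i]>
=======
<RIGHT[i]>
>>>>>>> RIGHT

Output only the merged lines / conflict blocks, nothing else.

Final LEFT:  [hotel, india, golf, hotel, echo, golf, hotel, bravo]
Final RIGHT: [hotel, india, hotel, bravo, lima, bravo, hotel, juliet]
i=0: L=hotel R=hotel -> agree -> hotel
i=1: L=india R=india -> agree -> india
i=2: L=golf, R=hotel=BASE -> take LEFT -> golf
i=3: L=hotel=BASE, R=bravo -> take RIGHT -> bravo
i=4: BASE=juliet L=echo R=lima all differ -> CONFLICT
i=5: L=golf=BASE, R=bravo -> take RIGHT -> bravo
i=6: L=hotel R=hotel -> agree -> hotel
i=7: L=bravo=BASE, R=juliet -> take RIGHT -> juliet

Answer: hotel
india
golf
bravo
<<<<<<< LEFT
echo
=======
lima
>>>>>>> RIGHT
bravo
hotel
juliet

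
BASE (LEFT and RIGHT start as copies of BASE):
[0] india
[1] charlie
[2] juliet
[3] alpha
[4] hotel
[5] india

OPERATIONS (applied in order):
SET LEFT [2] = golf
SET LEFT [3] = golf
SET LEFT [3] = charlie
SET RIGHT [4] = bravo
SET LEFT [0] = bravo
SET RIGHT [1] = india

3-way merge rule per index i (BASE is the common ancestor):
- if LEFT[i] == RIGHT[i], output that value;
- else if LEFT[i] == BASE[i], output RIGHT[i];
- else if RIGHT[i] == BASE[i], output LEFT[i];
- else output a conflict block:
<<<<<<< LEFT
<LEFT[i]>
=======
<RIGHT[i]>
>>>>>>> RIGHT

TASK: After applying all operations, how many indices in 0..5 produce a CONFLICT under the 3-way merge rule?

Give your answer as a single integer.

Answer: 0

Derivation:
Final LEFT:  [bravo, charlie, golf, charlie, hotel, india]
Final RIGHT: [india, india, juliet, alpha, bravo, india]
i=0: L=bravo, R=india=BASE -> take LEFT -> bravo
i=1: L=charlie=BASE, R=india -> take RIGHT -> india
i=2: L=golf, R=juliet=BASE -> take LEFT -> golf
i=3: L=charlie, R=alpha=BASE -> take LEFT -> charlie
i=4: L=hotel=BASE, R=bravo -> take RIGHT -> bravo
i=5: L=india R=india -> agree -> india
Conflict count: 0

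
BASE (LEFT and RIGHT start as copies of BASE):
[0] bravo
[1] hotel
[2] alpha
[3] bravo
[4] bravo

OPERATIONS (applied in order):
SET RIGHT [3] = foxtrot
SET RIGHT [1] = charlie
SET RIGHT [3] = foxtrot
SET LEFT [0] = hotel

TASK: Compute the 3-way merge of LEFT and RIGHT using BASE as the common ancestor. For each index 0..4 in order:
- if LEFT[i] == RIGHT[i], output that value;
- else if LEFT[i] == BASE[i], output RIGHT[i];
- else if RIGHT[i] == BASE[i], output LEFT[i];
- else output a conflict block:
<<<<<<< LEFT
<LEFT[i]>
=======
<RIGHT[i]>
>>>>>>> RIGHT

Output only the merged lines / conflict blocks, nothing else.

Final LEFT:  [hotel, hotel, alpha, bravo, bravo]
Final RIGHT: [bravo, charlie, alpha, foxtrot, bravo]
i=0: L=hotel, R=bravo=BASE -> take LEFT -> hotel
i=1: L=hotel=BASE, R=charlie -> take RIGHT -> charlie
i=2: L=alpha R=alpha -> agree -> alpha
i=3: L=bravo=BASE, R=foxtrot -> take RIGHT -> foxtrot
i=4: L=bravo R=bravo -> agree -> bravo

Answer: hotel
charlie
alpha
foxtrot
bravo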